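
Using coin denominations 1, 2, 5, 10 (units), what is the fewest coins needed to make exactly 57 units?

7

Greedy: take as many of the largest coin as possible, then repeat with the remainder.
57 − 5×10→7 − 1×5→2 − 1×2→0
Total coins = 5 + 1 + 1 = 7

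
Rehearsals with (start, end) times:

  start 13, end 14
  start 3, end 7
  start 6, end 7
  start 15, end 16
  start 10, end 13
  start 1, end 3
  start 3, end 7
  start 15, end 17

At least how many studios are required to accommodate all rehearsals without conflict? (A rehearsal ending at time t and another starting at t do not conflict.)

3

Events (time:±→running): 1:+→1 3:-→0 3:+→1 3:+→2 6:+→3 … peak 3.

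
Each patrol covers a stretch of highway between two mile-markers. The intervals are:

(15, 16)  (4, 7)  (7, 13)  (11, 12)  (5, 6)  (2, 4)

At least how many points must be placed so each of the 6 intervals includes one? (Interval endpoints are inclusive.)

4

Process intervals by earliest right end; each time one isn't hit yet, stab at its right endpoint.
By right end: [2,4]  [5,6]  [4,7]  [11,12]  [7,13]  [15,16]
[2,4] uncovered → point at 4; [5,6] uncovered → point at 6; [11,12] uncovered → point at 12; [15,16] uncovered → point at 16.
Points: 4, 6, 12, 16 (4 total).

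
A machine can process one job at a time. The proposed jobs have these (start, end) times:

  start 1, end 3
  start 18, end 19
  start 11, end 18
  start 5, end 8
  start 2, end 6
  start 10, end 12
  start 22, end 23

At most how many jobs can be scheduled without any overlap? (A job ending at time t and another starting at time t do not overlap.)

Sorted by end: (1,3)  (2,6)  (5,8)  (10,12)  (11,18)  (18,19)  (22,23)
take (1,3); take (5,8); take (10,12); skip (11,18); take (18,19); take (22,23).
Selected 5 jobs.

5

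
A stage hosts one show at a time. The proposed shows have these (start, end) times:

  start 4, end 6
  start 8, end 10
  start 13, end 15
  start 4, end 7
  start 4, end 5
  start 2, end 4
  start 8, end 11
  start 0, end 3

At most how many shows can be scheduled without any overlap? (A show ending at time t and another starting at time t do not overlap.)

4

By end time: (0,3), (2,4), (4,5), (4,6), (4,7), (8,10), (8,11), (13,15).
Pick (0,3); next start ≥ 3 → (4,5); next start ≥ 5 → (8,10); next start ≥ 10 → (13,15).
Selected 4 shows.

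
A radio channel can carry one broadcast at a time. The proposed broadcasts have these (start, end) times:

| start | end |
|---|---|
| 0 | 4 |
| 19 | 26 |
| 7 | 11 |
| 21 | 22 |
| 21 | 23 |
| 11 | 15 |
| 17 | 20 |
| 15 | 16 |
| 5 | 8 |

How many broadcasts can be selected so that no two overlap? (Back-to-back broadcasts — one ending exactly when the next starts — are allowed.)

Sort by end time and greedily take each interval whose start is ≥ the last chosen end.
By end time: (0,4), (5,8), (7,11), (11,15), (15,16), (17,20), (21,22), (21,23), (19,26).
Pick (0,4); next start ≥ 4 → (5,8); next start ≥ 8 → (11,15); next start ≥ 15 → (15,16); next start ≥ 16 → (17,20); next start ≥ 20 → (21,22).
Selected 6 broadcasts.

6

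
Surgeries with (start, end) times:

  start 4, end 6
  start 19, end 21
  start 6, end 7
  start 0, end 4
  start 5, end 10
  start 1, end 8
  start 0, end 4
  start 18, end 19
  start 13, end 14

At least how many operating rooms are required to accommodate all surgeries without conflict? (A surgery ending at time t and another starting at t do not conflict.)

The answer is the maximum number of intervals overlapping at any instant.
starts: [0, 0, 1, 4, 5, 6, 13, 18, 19]
ends:   [4, 4, 6, 7, 8, 10, 14, 19, 21]
s0→1 s0→2 s1→3  — peak 3.

3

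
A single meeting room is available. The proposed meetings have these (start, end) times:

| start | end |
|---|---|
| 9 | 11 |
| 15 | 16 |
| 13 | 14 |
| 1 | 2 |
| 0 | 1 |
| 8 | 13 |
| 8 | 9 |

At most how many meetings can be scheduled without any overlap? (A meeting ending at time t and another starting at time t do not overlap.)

6

Greedy by earliest finish: after sorting by end time, pick each interval compatible with the last pick.
Sorted by end: (0,1)  (1,2)  (8,9)  (9,11)  (8,13)  (13,14)  (15,16)
take (0,1); take (1,2); take (8,9); take (9,11); skip (8,13); take (13,14); take (15,16).
Selected 6 meetings.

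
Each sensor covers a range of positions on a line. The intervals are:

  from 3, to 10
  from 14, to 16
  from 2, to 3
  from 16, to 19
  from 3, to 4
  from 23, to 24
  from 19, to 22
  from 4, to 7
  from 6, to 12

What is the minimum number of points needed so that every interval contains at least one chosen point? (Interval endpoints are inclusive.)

5

Sorted: [2,3] [3,4] [4,7] [3,10] [6,12] [14,16] [16,19] [19,22] [23,24]
{[2,3],[3,4]} hit by 3; {[4,7],[3,10],[6,12]} hit by 7; {[14,16],[16,19]} hit by 16; {[19,22]} hit by 22; {[23,24]} hit by 24.
Points: 3, 7, 16, 22, 24 (5 total).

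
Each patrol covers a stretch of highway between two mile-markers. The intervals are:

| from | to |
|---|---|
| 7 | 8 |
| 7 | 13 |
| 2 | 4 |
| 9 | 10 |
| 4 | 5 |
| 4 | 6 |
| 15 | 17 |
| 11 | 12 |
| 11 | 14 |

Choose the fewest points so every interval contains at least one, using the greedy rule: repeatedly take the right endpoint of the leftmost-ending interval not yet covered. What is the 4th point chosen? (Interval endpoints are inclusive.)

12

Sort by right endpoint; whenever an interval is uncovered, place a point at its right end.
By right end: [2,4]  [4,5]  [4,6]  [7,8]  [9,10]  [11,12]  [7,13]  [11,14]  [15,17]
[2,4] uncovered → point at 4; [7,8] uncovered → point at 8; [9,10] uncovered → point at 10; [11,12] uncovered → point at 12; [15,17] uncovered → point at 17.
Points: 4, 8, 10, 12, 17 (5 total).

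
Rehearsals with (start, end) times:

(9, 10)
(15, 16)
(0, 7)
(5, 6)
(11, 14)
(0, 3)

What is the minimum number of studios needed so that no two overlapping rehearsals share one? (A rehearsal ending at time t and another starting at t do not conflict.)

The answer is the maximum number of intervals overlapping at any instant.
starts: [0, 0, 5, 9, 11, 15]
ends:   [3, 6, 7, 10, 14, 16]
s0→1 s0→2  — peak 2.

2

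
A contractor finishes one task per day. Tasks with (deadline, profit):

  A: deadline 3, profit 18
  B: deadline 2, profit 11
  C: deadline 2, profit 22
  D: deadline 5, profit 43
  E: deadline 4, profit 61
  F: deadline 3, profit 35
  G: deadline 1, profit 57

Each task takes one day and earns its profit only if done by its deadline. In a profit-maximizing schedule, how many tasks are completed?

By profit: E(d4,61), G(d1,57), D(d5,43), F(d3,35), C(d2,22), A(d3,18), B(d2,11)
E→slot 4; G→slot 1; D→slot 5; F→slot 3; C→slot 2; A skipped; B skipped.
5 of 7 scheduled.

5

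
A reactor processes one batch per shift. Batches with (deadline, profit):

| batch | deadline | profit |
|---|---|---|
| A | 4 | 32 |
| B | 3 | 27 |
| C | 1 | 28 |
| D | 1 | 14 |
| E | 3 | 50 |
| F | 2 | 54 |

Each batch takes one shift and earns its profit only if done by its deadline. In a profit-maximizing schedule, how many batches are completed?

4

Take jobs in profit order; each goes to the latest open slot no later than its deadline.
By profit: F(d2,54), E(d3,50), A(d4,32), C(d1,28), B(d3,27), D(d1,14)
F→slot 2; E→slot 3; A→slot 4; C→slot 1; B skipped; D skipped.
4 of 6 scheduled.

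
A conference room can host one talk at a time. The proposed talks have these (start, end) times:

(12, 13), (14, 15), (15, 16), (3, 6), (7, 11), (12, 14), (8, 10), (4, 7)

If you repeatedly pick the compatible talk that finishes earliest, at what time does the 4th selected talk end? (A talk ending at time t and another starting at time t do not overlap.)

Sorted by end: (3,6)  (4,7)  (8,10)  (7,11)  (12,13)  (12,14)  (14,15)  (15,16)
take (3,6); take (8,10); take (12,13); skip (12,14); take (14,15); take (15,16).
Selected: (3,6) (8,10) (12,13) (14,15) (15,16)

15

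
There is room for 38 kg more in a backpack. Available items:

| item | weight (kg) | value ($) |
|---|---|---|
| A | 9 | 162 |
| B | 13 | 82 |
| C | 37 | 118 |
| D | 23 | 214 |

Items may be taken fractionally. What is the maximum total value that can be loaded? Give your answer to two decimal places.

413.85

Ratios (sorted): A 18.00, D 9.30, B 6.31, C 3.19
take A (9 @ 162); take D (23 @ 214); take 6/13 of B → 37.85. Capacity used 38/38.
Total value = 413.85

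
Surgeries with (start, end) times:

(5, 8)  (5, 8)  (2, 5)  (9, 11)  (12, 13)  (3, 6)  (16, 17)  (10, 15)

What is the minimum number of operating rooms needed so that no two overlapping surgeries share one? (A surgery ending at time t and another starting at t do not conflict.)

starts: [2, 3, 5, 5, 9, 10, 12, 16]
ends:   [5, 6, 8, 8, 11, 13, 15, 17]
s2→1 s3→2 e5→1 s5→2 s5→3  — peak 3.

3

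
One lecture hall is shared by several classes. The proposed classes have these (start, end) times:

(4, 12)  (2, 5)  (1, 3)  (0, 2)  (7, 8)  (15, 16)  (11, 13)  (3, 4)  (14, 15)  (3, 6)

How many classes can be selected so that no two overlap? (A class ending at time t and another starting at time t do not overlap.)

6

Order by finish time; keep every interval that doesn't clash with the previous kept one.
Sorted by end: (0,2)  (1,3)  (3,4)  (2,5)  (3,6)  (7,8)  (4,12)  (11,13)  (14,15)  (15,16)
take (0,2); take (3,4); skip (2,5); skip (3,6); take (7,8); skip (4,12); take (11,13); take (14,15); take (15,16).
Selected 6 classes.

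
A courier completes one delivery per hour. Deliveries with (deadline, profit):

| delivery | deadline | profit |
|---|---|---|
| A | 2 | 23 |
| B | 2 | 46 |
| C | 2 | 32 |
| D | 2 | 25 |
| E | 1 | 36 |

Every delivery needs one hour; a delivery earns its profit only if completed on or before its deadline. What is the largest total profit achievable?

82

Take jobs in profit order; each goes to the latest open slot no later than its deadline.
By profit: B(d2,46), E(d1,36), C(d2,32), D(d2,25), A(d2,23)
B→slot 2; E→slot 1; C skipped; D skipped; A skipped.
Profit = 36 + 46 = 82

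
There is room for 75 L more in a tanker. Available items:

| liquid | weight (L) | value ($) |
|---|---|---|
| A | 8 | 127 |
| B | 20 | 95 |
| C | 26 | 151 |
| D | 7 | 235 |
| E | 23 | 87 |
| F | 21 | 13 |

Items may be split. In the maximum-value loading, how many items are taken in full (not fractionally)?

Ratios (sorted): D 33.57, A 15.88, C 5.81, B 4.75, E 3.78, F 0.62
take D (7 @ 235); take A (8 @ 127); take C (26 @ 151); take B (20 @ 95); take 14/23 of E → 52.96. Capacity used 75/75.
4 item(s) taken whole; one partial (take 14/23 of E).

4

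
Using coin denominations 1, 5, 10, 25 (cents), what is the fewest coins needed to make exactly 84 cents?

84 = 3×25 + 1×5 + 4×1
Total coins = 3 + 1 + 4 = 8

8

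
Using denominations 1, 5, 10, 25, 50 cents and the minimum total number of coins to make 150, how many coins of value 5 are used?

0

150 = 3×50
Count of 5: 0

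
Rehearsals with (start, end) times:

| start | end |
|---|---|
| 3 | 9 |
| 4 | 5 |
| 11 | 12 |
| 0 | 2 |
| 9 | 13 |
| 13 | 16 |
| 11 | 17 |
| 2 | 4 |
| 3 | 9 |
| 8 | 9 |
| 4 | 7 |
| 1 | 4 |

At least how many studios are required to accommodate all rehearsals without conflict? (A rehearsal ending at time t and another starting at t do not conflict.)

starts: [0, 1, 2, 3, 3, 4, 4, 8, 9, 11, 11, 13]
ends:   [2, 4, 4, 5, 7, 9, 9, 9, 12, 13, 16, 17]
s0→1 s1→2 e2→1 s2→2 s3→3 s3→4  — peak 4.

4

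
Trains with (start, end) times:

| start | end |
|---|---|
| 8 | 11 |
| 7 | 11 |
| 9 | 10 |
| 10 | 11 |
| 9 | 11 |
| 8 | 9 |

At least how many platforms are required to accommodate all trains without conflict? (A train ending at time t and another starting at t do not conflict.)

The answer is the maximum number of intervals overlapping at any instant.
Events (time:±→running): 7:+→1 8:+→2 8:+→3 9:-→2 9:+→3 9:+→4 … peak 4.

4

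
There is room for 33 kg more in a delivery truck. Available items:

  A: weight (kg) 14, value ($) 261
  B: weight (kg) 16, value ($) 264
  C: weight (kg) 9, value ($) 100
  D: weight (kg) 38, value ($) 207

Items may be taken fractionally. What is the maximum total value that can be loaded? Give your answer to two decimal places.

Order: A (261/14=18.64) > B (264/16=16.50) > C (100/9=11.11) > D (207/38=5.45)
Fill: take A (14 @ 261) → take B (16 @ 264) → take 3/9 of C → 33.33; 33/33 used.
Total value = 558.33

558.33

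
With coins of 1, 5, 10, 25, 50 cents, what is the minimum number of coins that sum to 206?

6

206 − 4×50→6 − 1×5→1 − 1×1→0
Total coins = 4 + 1 + 1 = 6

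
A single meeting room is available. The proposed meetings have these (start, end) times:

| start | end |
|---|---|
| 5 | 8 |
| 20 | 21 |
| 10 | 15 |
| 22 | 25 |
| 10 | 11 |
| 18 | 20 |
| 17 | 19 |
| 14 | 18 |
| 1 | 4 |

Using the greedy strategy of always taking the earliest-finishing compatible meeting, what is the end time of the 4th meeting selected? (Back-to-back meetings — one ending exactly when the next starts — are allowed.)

Sorted by end: (1,4)  (5,8)  (10,11)  (10,15)  (14,18)  (17,19)  (18,20)  (20,21)  (22,25)
take (1,4); take (5,8); take (10,11); take (14,18); take (18,20); take (20,21); take (22,25).
Selected: (1,4) (5,8) (10,11) (14,18) (18,20) (20,21) (22,25)

18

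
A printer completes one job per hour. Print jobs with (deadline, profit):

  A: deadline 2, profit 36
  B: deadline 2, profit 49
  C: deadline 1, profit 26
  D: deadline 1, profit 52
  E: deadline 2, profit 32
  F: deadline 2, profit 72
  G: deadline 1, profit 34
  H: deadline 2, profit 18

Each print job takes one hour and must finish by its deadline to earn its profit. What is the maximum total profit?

Sort by profit descending; place each in the latest free slot ≤ its deadline.
By profit: F(d2,72), D(d1,52), B(d2,49), A(d2,36), G(d1,34), E(d2,32), C(d1,26), H(d2,18)
F→slot 2; D→slot 1; B skipped; A skipped; G skipped; E skipped; C skipped; H skipped.
Profit = 52 + 72 = 124

124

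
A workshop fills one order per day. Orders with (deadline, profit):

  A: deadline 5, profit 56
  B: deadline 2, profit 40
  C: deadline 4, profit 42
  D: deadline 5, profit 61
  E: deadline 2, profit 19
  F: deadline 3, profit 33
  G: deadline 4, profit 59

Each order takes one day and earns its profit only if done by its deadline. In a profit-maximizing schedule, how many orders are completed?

Profit order: D=61 G=59 A=56 C=42 B=40 F=33 E=19
Assign: D→slot 5, G→slot 4, A→slot 3, C→slot 2, B→slot 1, F skipped, E skipped.
Slots: [1:B] [2:C] [3:A] [4:G] [5:D]
5 of 7 scheduled.

5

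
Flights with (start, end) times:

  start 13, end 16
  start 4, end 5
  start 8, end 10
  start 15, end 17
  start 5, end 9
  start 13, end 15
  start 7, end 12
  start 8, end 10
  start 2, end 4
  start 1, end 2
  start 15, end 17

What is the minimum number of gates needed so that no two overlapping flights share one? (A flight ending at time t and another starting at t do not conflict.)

4

The answer is the maximum number of intervals overlapping at any instant.
Events (time:±→running): 1:+→1 2:-→0 2:+→1 4:-→0 4:+→1 5:-→0 5:+→1 7:+→2 8:+→3 8:+→4 … peak 4.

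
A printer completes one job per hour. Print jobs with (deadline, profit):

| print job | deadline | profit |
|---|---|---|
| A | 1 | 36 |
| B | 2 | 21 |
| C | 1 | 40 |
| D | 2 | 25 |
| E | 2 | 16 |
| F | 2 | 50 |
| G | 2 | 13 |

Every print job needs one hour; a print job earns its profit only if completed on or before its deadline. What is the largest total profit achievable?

Profit order: F=50 C=40 A=36 D=25 B=21 E=16 G=13
Assign: F→slot 2, C→slot 1, A skipped, D skipped, B skipped, E skipped, G skipped.
Slots: [1:C] [2:F]
Profit = 40 + 50 = 90

90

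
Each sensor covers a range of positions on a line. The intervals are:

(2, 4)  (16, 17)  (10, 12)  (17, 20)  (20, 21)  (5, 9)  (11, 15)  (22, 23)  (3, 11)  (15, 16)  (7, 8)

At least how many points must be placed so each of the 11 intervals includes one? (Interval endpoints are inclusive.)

By right end: [2,4]  [7,8]  [5,9]  [3,11]  [10,12]  [11,15]  [15,16]  [16,17]  [17,20]  [20,21]  [22,23]
[2,4] uncovered → point at 4; [7,8] uncovered → point at 8; [10,12] uncovered → point at 12; [15,16] uncovered → point at 16; [17,20] uncovered → point at 20; [22,23] uncovered → point at 23.
Points: 4, 8, 12, 16, 20, 23 (6 total).

6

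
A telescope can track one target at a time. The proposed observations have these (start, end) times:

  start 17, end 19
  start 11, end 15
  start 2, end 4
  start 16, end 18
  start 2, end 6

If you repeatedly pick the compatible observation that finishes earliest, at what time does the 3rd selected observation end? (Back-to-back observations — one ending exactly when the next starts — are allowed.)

Greedy by earliest finish: after sorting by end time, pick each interval compatible with the last pick.
By end time: (2,4), (2,6), (11,15), (16,18), (17,19).
Pick (2,4); next start ≥ 4 → (11,15); next start ≥ 15 → (16,18).
Selected: (2,4) (11,15) (16,18)

18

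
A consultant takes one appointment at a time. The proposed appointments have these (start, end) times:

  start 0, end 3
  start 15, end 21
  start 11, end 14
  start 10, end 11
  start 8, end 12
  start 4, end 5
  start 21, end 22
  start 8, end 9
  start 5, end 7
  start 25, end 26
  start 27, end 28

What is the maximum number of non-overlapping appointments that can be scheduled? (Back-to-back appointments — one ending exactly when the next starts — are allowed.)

10

Order by finish time; keep every interval that doesn't clash with the previous kept one.
By end time: (0,3), (4,5), (5,7), (8,9), (10,11), (8,12), (11,14), (15,21), (21,22), (25,26), (27,28).
Pick (0,3); next start ≥ 3 → (4,5); next start ≥ 5 → (5,7); next start ≥ 7 → (8,9); next start ≥ 9 → (10,11); next start ≥ 11 → (11,14); next start ≥ 14 → (15,21); next start ≥ 21 → (21,22); next start ≥ 22 → (25,26); next start ≥ 26 → (27,28).
Selected 10 appointments.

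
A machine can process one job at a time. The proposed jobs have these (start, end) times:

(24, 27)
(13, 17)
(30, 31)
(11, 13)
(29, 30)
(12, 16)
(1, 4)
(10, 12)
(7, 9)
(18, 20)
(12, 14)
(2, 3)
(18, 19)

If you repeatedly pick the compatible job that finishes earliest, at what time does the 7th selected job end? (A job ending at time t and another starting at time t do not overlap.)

30

Order by finish time; keep every interval that doesn't clash with the previous kept one.
Sorted by end: (2,3)  (1,4)  (7,9)  (10,12)  (11,13)  (12,14)  (12,16)  (13,17)  (18,19)  (18,20)  (24,27)  (29,30)  (30,31)
take (2,3); skip (1,4); take (7,9); take (10,12); take (12,14); take (18,19); take (24,27); take (29,30); take (30,31).
Selected: (2,3) (7,9) (10,12) (12,14) (18,19) (24,27) (29,30) (30,31)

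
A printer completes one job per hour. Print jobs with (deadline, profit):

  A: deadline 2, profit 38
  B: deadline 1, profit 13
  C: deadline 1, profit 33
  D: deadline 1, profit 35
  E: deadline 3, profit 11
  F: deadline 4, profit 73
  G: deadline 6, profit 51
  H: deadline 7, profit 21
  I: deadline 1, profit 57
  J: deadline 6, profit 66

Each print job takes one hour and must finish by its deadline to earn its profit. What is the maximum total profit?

Take jobs in profit order; each goes to the latest open slot no later than its deadline.
By profit: F(d4,73), J(d6,66), I(d1,57), G(d6,51), A(d2,38), D(d1,35), C(d1,33), H(d7,21), B(d1,13), E(d3,11)
F→slot 4; J→slot 6; I→slot 1; G→slot 5; A→slot 2; D skipped; C skipped; H→slot 7; B skipped; E→slot 3.
Profit = 57 + 38 + 11 + 73 + 51 + 66 + 21 = 317

317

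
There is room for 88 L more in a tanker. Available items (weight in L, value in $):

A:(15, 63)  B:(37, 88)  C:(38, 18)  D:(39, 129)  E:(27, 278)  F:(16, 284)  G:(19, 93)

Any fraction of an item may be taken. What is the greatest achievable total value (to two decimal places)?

754.38

Order: F (284/16=17.75) > E (278/27=10.30) > G (93/19=4.89) > A (63/15=4.20) > D (129/39=3.31) > B (88/37=2.38) > C (18/38=0.47)
Fill: take F (16 @ 284) → take E (27 @ 278) → take G (19 @ 93) → take A (15 @ 63) → take 11/39 of D → 36.38; 88/88 used.
Total value = 754.38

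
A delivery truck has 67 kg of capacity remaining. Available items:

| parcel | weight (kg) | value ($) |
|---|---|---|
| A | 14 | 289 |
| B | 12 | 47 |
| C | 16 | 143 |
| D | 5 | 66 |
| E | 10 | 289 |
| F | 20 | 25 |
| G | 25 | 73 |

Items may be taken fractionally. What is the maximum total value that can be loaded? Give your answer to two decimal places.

863.20

Greedy by value/weight ratio, highest first.
Ratios (sorted): E 28.90, A 20.64, D 13.20, C 8.94, B 3.92, G 2.92, F 1.25
take E (10 @ 289); take A (14 @ 289); take D (5 @ 66); take C (16 @ 143); take B (12 @ 47); take 10/25 of G → 29.20. Capacity used 67/67.
Total value = 863.20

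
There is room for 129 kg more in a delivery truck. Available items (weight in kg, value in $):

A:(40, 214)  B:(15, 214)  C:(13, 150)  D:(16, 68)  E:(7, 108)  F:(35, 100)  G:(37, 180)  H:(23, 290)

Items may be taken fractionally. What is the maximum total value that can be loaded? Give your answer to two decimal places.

1126.81

Sort by value per unit weight and fill in that order.
Ratios (sorted): E 15.43, B 14.27, H 12.61, C 11.54, A 5.35, G 4.86, D 4.25, F 2.86
take E (7 @ 108); take B (15 @ 214); take H (23 @ 290); take C (13 @ 150); take A (40 @ 214); take 31/37 of G → 150.81. Capacity used 129/129.
Total value = 1126.81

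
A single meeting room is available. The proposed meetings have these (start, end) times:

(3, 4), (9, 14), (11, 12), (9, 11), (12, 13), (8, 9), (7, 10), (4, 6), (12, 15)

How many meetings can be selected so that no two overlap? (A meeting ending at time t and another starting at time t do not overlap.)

6

Sort by end time and greedily take each interval whose start is ≥ the last chosen end.
Sorted by end: (3,4)  (4,6)  (8,9)  (7,10)  (9,11)  (11,12)  (12,13)  (9,14)  (12,15)
take (3,4); take (4,6); take (8,9); take (9,11); take (11,12); take (12,13); skip (9,14).
Selected 6 meetings.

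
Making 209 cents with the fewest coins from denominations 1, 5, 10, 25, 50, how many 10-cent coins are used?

0

Use the largest denomination that fits, subtract, and repeat.
209 = 4×50 + 1×5 + 4×1
Count of 10: 0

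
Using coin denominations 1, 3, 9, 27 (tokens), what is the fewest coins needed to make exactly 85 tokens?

5

Use the largest denomination that fits, subtract, and repeat.
85 = 3×27 + 1×3 + 1×1
Total coins = 3 + 1 + 1 = 5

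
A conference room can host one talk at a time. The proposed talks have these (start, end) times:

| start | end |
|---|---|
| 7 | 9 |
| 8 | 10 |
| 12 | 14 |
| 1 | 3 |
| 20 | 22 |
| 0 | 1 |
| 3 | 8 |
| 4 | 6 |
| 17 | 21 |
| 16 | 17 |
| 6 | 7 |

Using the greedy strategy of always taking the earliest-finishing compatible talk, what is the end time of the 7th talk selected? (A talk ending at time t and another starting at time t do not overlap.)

Sorted by end: (0,1)  (1,3)  (4,6)  (6,7)  (3,8)  (7,9)  (8,10)  (12,14)  (16,17)  (17,21)  (20,22)
take (0,1); take (1,3); take (4,6); take (6,7); take (7,9); skip (8,10); take (12,14); take (16,17); take (17,21).
Selected: (0,1) (1,3) (4,6) (6,7) (7,9) (12,14) (16,17) (17,21)

17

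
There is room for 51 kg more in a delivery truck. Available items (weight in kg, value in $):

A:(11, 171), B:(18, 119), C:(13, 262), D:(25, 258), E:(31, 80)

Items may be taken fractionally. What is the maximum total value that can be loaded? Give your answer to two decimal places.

Sort by value per unit weight and fill in that order.
Order: C (262/13=20.15) > A (171/11=15.55) > D (258/25=10.32) > B (119/18=6.61) > E (80/31=2.58)
Fill: take C (13 @ 262) → take A (11 @ 171) → take D (25 @ 258) → take 2/18 of B → 13.22; 51/51 used.
Total value = 704.22

704.22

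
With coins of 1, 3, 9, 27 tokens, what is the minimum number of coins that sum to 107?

Use the largest denomination that fits, subtract, and repeat.
107 − 3×27→26 − 2×9→8 − 2×3→2 − 2×1→0
Total coins = 3 + 2 + 2 + 2 = 9

9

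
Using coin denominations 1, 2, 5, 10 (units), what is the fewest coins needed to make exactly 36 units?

36 − 3×10→6 − 1×5→1 − 1×1→0
Total coins = 3 + 1 + 1 = 5

5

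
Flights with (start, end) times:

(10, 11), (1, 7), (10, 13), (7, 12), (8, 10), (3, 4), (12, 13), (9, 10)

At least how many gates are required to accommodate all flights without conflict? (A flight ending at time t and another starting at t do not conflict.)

Events (time:±→running): 1:+→1 3:+→2 4:-→1 7:-→0 7:+→1 8:+→2 9:+→3 … peak 3.

3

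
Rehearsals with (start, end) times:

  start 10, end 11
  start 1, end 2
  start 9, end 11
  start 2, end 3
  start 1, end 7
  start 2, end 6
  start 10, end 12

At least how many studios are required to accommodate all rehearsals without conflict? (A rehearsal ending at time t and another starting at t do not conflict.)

Count concurrent intervals with a sweep; the peak is the room count.
starts: [1, 1, 2, 2, 9, 10, 10]
ends:   [2, 3, 6, 7, 11, 11, 12]
s1→1 s1→2 e2→1 s2→2 s2→3  — peak 3.

3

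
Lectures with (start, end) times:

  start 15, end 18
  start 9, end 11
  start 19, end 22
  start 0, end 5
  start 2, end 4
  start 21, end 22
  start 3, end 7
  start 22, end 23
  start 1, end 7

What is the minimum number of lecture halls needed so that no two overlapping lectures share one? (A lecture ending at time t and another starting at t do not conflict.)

The answer is the maximum number of intervals overlapping at any instant.
starts: [0, 1, 2, 3, 9, 15, 19, 21, 22]
ends:   [4, 5, 7, 7, 11, 18, 22, 22, 23]
s0→1 s1→2 s2→3 s3→4  — peak 4.

4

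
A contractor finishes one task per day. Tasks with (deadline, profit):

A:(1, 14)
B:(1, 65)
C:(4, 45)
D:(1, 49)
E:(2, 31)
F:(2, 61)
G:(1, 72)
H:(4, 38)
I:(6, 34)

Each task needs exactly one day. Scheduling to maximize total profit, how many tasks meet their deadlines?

5

By profit: G(d1,72), B(d1,65), F(d2,61), D(d1,49), C(d4,45), H(d4,38), I(d6,34), E(d2,31), A(d1,14)
G→slot 1; B skipped; F→slot 2; D skipped; C→slot 4; H→slot 3; I→slot 6; E skipped; A skipped.
5 of 9 scheduled.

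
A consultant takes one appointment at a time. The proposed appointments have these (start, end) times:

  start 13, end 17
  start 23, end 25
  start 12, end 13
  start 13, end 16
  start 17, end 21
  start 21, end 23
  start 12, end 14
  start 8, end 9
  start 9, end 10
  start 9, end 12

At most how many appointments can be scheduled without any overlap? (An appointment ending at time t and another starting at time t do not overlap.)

7

Greedy by earliest finish: after sorting by end time, pick each interval compatible with the last pick.
By end time: (8,9), (9,10), (9,12), (12,13), (12,14), (13,16), (13,17), (17,21), (21,23), (23,25).
Pick (8,9); next start ≥ 9 → (9,10); next start ≥ 10 → (12,13); next start ≥ 13 → (13,16); next start ≥ 16 → (17,21); next start ≥ 21 → (21,23); next start ≥ 23 → (23,25).
Selected 7 appointments.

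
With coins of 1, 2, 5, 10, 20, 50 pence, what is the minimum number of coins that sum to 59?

4

59 = 1×50 + 1×5 + 2×2
Total coins = 1 + 1 + 2 = 4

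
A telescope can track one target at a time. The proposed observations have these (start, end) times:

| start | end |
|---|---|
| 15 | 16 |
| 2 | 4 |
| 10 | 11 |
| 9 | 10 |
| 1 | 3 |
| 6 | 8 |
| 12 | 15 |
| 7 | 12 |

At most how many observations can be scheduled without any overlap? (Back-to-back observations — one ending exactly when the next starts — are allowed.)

By end time: (1,3), (2,4), (6,8), (9,10), (10,11), (7,12), (12,15), (15,16).
Pick (1,3); next start ≥ 3 → (6,8); next start ≥ 8 → (9,10); next start ≥ 10 → (10,11); next start ≥ 11 → (12,15); next start ≥ 15 → (15,16).
Selected 6 observations.

6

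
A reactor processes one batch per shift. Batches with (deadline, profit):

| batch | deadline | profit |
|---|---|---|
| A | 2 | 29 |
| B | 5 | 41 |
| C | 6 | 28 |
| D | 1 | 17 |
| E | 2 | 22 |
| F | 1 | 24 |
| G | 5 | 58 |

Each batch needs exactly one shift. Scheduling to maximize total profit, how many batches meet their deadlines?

Profit order: G=58 B=41 A=29 C=28 F=24 E=22 D=17
Assign: G→slot 5, B→slot 4, A→slot 2, C→slot 6, F→slot 1, E skipped, D skipped.
Slots: [1:F] [2:A] [4:B] [5:G] [6:C]
5 of 7 scheduled.

5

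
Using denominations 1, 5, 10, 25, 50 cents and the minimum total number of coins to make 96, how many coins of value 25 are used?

1

Greedy: take as many of the largest coin as possible, then repeat with the remainder.
96 − 1×50→46 − 1×25→21 − 2×10→1 − 1×1→0
Count of 25: 1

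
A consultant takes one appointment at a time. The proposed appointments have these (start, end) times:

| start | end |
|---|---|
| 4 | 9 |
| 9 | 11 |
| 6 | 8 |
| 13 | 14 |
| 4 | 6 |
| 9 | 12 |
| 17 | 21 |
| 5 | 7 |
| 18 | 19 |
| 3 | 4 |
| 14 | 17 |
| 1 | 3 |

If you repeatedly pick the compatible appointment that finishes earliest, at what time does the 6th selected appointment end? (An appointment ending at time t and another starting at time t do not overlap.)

Sort by end time and greedily take each interval whose start is ≥ the last chosen end.
By end time: (1,3), (3,4), (4,6), (5,7), (6,8), (4,9), (9,11), (9,12), (13,14), (14,17), (18,19), (17,21).
Pick (1,3); next start ≥ 3 → (3,4); next start ≥ 4 → (4,6); next start ≥ 6 → (6,8); next start ≥ 8 → (9,11); next start ≥ 11 → (13,14); next start ≥ 14 → (14,17); next start ≥ 17 → (18,19).
Selected: (1,3) (3,4) (4,6) (6,8) (9,11) (13,14) (14,17) (18,19)

14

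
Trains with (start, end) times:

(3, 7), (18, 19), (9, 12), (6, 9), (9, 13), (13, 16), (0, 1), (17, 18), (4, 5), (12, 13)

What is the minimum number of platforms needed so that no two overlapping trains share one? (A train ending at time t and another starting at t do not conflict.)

2

The answer is the maximum number of intervals overlapping at any instant.
Events (time:±→running): 0:+→1 1:-→0 3:+→1 4:+→2 … peak 2.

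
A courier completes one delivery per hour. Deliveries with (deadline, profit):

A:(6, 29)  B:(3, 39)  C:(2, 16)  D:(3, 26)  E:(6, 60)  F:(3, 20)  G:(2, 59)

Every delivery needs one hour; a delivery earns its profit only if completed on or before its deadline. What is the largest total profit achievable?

213

By profit: E(d6,60), G(d2,59), B(d3,39), A(d6,29), D(d3,26), F(d3,20), C(d2,16)
E→slot 6; G→slot 2; B→slot 3; A→slot 5; D→slot 1; F skipped; C skipped.
Profit = 26 + 59 + 39 + 29 + 60 = 213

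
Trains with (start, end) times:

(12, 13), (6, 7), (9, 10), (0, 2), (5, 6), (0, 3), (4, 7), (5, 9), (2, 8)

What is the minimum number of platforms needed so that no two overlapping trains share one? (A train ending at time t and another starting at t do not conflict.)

The answer is the maximum number of intervals overlapping at any instant.
starts: [0, 0, 2, 4, 5, 5, 6, 9, 12]
ends:   [2, 3, 6, 7, 7, 8, 9, 10, 13]
s0→1 s0→2 e2→1 s2→2 e3→1 s4→2 s5→3 s5→4  — peak 4.

4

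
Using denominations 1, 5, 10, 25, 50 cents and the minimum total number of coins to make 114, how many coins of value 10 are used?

114 = 2×50 + 1×10 + 4×1
Count of 10: 1

1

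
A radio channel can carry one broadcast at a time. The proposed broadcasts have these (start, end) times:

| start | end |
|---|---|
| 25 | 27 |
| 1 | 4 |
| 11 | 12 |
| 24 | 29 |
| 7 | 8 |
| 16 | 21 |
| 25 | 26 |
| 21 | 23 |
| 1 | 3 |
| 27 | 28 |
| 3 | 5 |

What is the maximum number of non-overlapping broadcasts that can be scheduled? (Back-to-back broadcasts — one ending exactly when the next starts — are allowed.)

Order by finish time; keep every interval that doesn't clash with the previous kept one.
Sorted by end: (1,3)  (1,4)  (3,5)  (7,8)  (11,12)  (16,21)  (21,23)  (25,26)  (25,27)  (27,28)  (24,29)
take (1,3); take (3,5); take (7,8); take (11,12); take (16,21); take (21,23); take (25,26); take (27,28); skip (24,29).
Selected 8 broadcasts.

8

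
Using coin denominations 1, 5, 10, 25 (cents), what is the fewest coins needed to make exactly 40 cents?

3

Use the largest denomination that fits, subtract, and repeat.
40 = 1×25 + 1×10 + 1×5
Total coins = 1 + 1 + 1 = 3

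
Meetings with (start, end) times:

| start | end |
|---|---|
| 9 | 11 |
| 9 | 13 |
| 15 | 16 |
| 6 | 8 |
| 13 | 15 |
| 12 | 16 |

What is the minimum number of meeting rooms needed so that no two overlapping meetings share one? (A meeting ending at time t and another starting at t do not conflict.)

Count concurrent intervals with a sweep; the peak is the room count.
starts: [6, 9, 9, 12, 13, 15]
ends:   [8, 11, 13, 15, 16, 16]
s6→1 e8→0 s9→1 s9→2  — peak 2.

2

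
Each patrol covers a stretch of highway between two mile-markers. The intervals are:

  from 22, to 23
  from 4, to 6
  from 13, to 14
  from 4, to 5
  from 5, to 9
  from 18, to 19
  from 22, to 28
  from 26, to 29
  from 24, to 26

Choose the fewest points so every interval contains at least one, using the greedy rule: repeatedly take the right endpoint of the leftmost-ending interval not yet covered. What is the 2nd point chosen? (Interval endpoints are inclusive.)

14

By right end: [4,5]  [4,6]  [5,9]  [13,14]  [18,19]  [22,23]  [24,26]  [22,28]  [26,29]
[4,5] uncovered → point at 5; [13,14] uncovered → point at 14; [18,19] uncovered → point at 19; [22,23] uncovered → point at 23; [24,26] uncovered → point at 26.
Points: 5, 14, 19, 23, 26 (5 total).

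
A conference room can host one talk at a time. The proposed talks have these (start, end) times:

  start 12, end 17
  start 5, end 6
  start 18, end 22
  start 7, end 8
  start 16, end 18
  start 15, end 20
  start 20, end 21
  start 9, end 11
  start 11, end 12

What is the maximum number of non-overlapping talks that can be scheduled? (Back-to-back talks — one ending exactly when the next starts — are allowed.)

6

By end time: (5,6), (7,8), (9,11), (11,12), (12,17), (16,18), (15,20), (20,21), (18,22).
Pick (5,6); next start ≥ 6 → (7,8); next start ≥ 8 → (9,11); next start ≥ 11 → (11,12); next start ≥ 12 → (12,17); next start ≥ 17 → (20,21).
Selected 6 talks.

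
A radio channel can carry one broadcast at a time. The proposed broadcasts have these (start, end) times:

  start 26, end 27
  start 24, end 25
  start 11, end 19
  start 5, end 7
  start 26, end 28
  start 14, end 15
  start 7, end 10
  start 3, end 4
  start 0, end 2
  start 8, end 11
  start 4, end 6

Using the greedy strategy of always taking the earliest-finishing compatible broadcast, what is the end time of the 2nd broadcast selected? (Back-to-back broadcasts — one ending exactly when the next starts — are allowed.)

Greedy by earliest finish: after sorting by end time, pick each interval compatible with the last pick.
Sorted by end: (0,2)  (3,4)  (4,6)  (5,7)  (7,10)  (8,11)  (14,15)  (11,19)  (24,25)  (26,27)  (26,28)
take (0,2); take (3,4); take (4,6); skip (5,7); take (7,10); skip (8,11); take (14,15); take (24,25); take (26,27).
Selected: (0,2) (3,4) (4,6) (7,10) (14,15) (24,25) (26,27)

4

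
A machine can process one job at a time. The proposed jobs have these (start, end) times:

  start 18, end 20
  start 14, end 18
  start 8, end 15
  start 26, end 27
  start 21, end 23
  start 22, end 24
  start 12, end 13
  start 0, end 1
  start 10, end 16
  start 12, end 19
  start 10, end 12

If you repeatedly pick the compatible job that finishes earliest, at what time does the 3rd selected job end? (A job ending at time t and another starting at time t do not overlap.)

13

Sort by end time and greedily take each interval whose start is ≥ the last chosen end.
Sorted by end: (0,1)  (10,12)  (12,13)  (8,15)  (10,16)  (14,18)  (12,19)  (18,20)  (21,23)  (22,24)  (26,27)
take (0,1); take (10,12); take (12,13); skip (8,15); take (14,18); take (18,20); take (21,23); skip (22,24); take (26,27).
Selected: (0,1) (10,12) (12,13) (14,18) (18,20) (21,23) (26,27)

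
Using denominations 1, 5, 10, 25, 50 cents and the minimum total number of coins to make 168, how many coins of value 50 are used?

Use the largest denomination that fits, subtract, and repeat.
168 − 3×50→18 − 1×10→8 − 1×5→3 − 3×1→0
Count of 50: 3

3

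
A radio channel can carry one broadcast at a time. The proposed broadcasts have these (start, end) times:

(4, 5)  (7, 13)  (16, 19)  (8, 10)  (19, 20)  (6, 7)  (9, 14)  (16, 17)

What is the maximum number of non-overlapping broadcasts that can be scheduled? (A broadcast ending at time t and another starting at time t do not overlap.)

5

Sorted by end: (4,5)  (6,7)  (8,10)  (7,13)  (9,14)  (16,17)  (16,19)  (19,20)
take (4,5); take (6,7); take (8,10); take (16,17); skip (16,19); take (19,20).
Selected 5 broadcasts.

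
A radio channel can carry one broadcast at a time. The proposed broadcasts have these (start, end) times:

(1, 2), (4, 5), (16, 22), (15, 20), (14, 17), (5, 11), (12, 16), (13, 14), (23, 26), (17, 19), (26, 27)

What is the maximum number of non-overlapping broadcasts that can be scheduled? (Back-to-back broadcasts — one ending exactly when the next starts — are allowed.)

8

Sort by end time and greedily take each interval whose start is ≥ the last chosen end.
By end time: (1,2), (4,5), (5,11), (13,14), (12,16), (14,17), (17,19), (15,20), (16,22), (23,26), (26,27).
Pick (1,2); next start ≥ 2 → (4,5); next start ≥ 5 → (5,11); next start ≥ 11 → (13,14); next start ≥ 14 → (14,17); next start ≥ 17 → (17,19); next start ≥ 19 → (23,26); next start ≥ 26 → (26,27).
Selected 8 broadcasts.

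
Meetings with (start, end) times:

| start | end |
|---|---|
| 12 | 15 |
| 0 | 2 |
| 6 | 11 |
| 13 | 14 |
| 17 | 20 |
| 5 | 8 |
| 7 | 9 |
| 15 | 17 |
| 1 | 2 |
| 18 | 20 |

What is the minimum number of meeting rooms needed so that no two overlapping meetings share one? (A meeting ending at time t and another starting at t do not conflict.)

3

Events (time:±→running): 0:+→1 1:+→2 2:-→1 2:-→0 5:+→1 6:+→2 7:+→3 … peak 3.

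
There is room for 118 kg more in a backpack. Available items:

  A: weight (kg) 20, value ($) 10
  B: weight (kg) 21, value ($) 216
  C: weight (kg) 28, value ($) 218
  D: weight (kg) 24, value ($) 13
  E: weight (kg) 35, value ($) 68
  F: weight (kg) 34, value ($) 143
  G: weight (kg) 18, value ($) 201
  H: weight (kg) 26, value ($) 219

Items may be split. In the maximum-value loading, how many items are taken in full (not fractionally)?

4

Greedy by value/weight ratio, highest first.
Ratios (sorted): G 11.17, B 10.29, H 8.42, C 7.79, F 4.21, E 1.94, D 0.54, A 0.50
take G (18 @ 201); take B (21 @ 216); take H (26 @ 219); take C (28 @ 218); take 25/34 of F → 105.15. Capacity used 118/118.
4 item(s) taken whole; one partial (take 25/34 of F).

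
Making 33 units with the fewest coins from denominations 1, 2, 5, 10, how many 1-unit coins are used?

1

Use the largest denomination that fits, subtract, and repeat.
33 = 3×10 + 1×2 + 1×1
Count of 1: 1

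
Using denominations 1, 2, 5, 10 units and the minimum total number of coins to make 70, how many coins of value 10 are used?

7

Greedy: take as many of the largest coin as possible, then repeat with the remainder.
70 − 7×10→0
Count of 10: 7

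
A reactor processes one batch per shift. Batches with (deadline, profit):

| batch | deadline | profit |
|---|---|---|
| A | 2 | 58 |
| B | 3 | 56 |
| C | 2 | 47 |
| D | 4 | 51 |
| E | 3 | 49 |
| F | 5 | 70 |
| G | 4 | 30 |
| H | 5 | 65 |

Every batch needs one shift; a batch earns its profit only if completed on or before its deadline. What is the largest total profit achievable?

300

By profit: F(d5,70), H(d5,65), A(d2,58), B(d3,56), D(d4,51), E(d3,49), C(d2,47), G(d4,30)
F→slot 5; H→slot 4; A→slot 2; B→slot 3; D→slot 1; E skipped; C skipped; G skipped.
Profit = 51 + 58 + 56 + 65 + 70 = 300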